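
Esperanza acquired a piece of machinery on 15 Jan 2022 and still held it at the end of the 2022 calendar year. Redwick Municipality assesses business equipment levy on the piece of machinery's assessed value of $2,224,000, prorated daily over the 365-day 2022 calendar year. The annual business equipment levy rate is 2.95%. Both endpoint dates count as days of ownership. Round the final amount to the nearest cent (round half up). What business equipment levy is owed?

Days held (15 Jan – 31 Dec 2022): 351 out of 365
Tax = $2,224,000 × 2.95% × 351/365 = $63,091.5288

$63,091.53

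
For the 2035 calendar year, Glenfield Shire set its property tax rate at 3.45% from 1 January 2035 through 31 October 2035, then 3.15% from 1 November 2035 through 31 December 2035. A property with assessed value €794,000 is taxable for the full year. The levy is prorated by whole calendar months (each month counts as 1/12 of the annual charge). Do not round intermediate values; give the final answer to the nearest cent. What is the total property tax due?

1 January – 31 October 2035: 10 months at 3.45% → €794,000 × 3.45% × 10/12 = €22,827.5000
1 November – 31 December 2035: 2 months at 3.15% → €794,000 × 3.15% × 2/12 = €4,168.5000
Total = €26,996.0000

€26,996.00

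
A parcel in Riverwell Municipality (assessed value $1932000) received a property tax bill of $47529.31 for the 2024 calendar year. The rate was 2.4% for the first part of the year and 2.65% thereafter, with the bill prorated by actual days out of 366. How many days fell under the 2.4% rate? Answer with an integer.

Let d = days at the first rate; then 366 − d days at the second rate.
$1932000 × [2.4%·d + 2.65%·(366−d)] / 366 = $47529.31
Solving gives d = 278, so the new rate took effect on 5 October 2024.

278 days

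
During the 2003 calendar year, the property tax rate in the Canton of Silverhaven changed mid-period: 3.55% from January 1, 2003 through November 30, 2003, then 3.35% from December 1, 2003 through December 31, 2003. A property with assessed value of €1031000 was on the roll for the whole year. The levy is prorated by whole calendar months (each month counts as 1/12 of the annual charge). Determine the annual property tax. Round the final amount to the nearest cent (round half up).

January 1 – November 30, 2003: 11 months at 3.55% → €1031000 × 3.55% × 11/12 = €33550.4583
December 1 – December 31, 2003: 1 month at 3.35% → €1031000 × 3.35% × 1/12 = €2878.2083
Total = €36428.6667

€36428.67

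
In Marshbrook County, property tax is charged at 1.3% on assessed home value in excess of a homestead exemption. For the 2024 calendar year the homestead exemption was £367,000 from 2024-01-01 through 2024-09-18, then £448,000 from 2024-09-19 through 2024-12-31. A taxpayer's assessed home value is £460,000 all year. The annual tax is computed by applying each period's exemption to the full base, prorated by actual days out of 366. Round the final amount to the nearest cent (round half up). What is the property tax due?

£909.79

2024-01-01 to 2024-09-18: 262 days, exemption £367,000 → (£460,000 − £367,000) × 1.3% × 262/366 = £865.4590
2024-09-19 to 2024-12-31: 104 days, exemption £448,000 → (£460,000 − £448,000) × 1.3% × 104/366 = £44.3279
Total = £909.7869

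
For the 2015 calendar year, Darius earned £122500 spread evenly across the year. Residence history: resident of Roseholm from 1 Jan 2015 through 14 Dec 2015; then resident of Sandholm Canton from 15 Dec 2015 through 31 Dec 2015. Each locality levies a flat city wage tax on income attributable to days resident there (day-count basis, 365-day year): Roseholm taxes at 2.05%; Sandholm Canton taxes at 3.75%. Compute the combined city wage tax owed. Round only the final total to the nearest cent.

£2608.24

Roseholm, 1 Jan – 14 Dec 2015: 348 days → £122500 × 2.05% × 348/365 = £2394.2877
Sandholm Canton, 15 Dec – 31 Dec 2015: 17 days → £122500 × 3.75% × 17/365 = £213.9555
Total = £2608.2432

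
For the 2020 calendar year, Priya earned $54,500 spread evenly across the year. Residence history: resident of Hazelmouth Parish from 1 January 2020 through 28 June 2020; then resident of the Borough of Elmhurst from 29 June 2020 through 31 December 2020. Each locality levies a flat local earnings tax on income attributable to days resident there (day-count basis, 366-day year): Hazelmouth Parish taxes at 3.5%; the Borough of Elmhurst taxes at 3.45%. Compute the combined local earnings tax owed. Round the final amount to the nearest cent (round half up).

$1,893.65

Hazelmouth Parish, 1 January – 28 June 2020: 180 days → $54,500 × 3.5% × 180/366 = $938.1148
The Borough of Elmhurst, 29 June – 31 December 2020: 186 days → $54,500 × 3.45% × 186/366 = $955.5369
Total = $1,893.6516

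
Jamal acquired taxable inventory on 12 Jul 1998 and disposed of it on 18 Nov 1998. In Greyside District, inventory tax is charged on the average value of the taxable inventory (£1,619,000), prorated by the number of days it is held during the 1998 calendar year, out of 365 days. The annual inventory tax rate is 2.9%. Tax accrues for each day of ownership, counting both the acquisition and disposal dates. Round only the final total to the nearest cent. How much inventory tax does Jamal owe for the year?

Days held (12 Jul – 18 Nov 1998): 130 out of 365
Tax = £1,619,000 × 2.9% × 130/365 = £16,722.2740

£16,722.27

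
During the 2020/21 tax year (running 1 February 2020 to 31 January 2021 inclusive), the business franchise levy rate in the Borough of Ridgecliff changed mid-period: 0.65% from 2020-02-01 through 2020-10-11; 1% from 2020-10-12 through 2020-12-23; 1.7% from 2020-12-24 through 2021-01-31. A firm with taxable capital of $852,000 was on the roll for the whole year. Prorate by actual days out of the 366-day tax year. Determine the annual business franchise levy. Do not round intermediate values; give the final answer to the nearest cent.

2020-02-01 to 2020-10-11: 254 days at 0.65% → $852,000 × 0.65% × 254/366 = $3,843.3115
2020-10-12 to 2020-12-23: 73 days at 1% → $852,000 × 1% × 73/366 = $1,699.3443
2020-12-24 to 2021-01-31: 39 days at 1.7% → $852,000 × 1.7% × 39/366 = $1,543.3770
Total = $7,086.0328

$7,086.03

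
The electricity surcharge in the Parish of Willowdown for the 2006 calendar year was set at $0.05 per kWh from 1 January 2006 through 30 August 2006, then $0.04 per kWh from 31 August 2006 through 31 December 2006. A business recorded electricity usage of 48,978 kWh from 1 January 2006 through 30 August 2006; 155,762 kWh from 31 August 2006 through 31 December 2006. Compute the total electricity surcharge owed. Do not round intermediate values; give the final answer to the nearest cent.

1 January – 30 August 2006: 48,978 kWh at $0.05/kWh → $2,448.90
31 August – 31 December 2006: 155,762 kWh at $0.04/kWh → $6,230.48

$8,679.38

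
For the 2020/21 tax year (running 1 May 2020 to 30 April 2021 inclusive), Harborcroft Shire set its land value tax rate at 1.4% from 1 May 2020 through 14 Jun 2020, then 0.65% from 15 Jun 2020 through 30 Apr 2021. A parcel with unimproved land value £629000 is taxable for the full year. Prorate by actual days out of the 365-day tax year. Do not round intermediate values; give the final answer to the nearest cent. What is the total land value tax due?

£4670.11

1 May – 14 Jun 2020: 45 days at 1.4% → £629000 × 1.4% × 45/365 = £1085.6712
15 Jun 2020 – 30 Apr 2021: 320 days at 0.65% → £629000 × 0.65% × 320/365 = £3584.4384
Total = £4670.1096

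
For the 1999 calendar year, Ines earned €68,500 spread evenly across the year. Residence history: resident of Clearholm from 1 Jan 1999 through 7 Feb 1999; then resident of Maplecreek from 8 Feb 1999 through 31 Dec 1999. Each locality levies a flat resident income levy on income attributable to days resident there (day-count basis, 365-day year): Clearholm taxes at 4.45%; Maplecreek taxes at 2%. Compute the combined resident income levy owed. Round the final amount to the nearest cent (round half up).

Clearholm, 1 Jan – 7 Feb 1999: 38 days → €68,500 × 4.45% × 38/365 = €317.3521
Maplecreek, 8 Feb – 31 Dec 1999: 327 days → €68,500 × 2% × 327/365 = €1,227.3699
Total = €1,544.7219

€1,544.72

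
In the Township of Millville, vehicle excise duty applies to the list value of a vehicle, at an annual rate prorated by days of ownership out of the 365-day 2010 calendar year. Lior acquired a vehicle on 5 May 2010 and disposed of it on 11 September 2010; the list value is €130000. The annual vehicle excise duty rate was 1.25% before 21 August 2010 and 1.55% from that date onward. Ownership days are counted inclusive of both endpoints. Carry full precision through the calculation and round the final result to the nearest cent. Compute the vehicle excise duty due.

5 May – 20 August 2010: 108 days at 1.25% → €130000 × 1.25% × 108/365 = €480.8219
21 August – 11 September 2010: 22 days at 1.55% → €130000 × 1.55% × 22/365 = €121.4521
Total = €602.2740

€602.27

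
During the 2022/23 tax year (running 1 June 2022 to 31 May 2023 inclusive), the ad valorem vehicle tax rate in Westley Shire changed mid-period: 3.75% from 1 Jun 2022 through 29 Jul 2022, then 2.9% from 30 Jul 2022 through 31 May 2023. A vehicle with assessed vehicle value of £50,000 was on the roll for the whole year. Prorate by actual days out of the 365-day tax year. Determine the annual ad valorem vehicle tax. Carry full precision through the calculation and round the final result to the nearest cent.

1 Jun – 29 Jul 2022: 59 days at 3.75% → £50,000 × 3.75% × 59/365 = £303.0822
30 Jul 2022 – 31 May 2023: 306 days at 2.9% → £50,000 × 2.9% × 306/365 = £1,215.6164
Total = £1,518.6986

£1,518.70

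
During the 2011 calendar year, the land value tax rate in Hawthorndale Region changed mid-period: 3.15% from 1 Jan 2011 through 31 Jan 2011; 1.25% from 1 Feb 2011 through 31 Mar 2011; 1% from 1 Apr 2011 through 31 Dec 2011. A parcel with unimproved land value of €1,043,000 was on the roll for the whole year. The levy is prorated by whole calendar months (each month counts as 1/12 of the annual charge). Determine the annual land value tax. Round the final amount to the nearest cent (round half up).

1 Jan – 31 Jan 2011: 1 month at 3.15% → €1,043,000 × 3.15% × 1/12 = €2,737.8750
1 Feb – 31 Mar 2011: 2 months at 1.25% → €1,043,000 × 1.25% × 2/12 = €2,172.9167
1 Apr – 31 Dec 2011: 9 months at 1% → €1,043,000 × 1% × 9/12 = €7,822.5000
Total = €12,733.2917

€12,733.29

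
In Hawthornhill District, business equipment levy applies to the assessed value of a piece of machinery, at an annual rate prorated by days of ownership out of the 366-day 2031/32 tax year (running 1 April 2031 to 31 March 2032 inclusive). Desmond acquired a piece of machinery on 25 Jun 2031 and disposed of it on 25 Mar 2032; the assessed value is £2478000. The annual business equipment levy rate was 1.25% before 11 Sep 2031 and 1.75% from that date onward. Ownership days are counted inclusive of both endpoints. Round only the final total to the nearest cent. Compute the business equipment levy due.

25 Jun – 10 Sep 2031: 78 days at 1.25% → £2478000 × 1.25% × 78/366 = £6601.2295
11 Sep 2031 – 25 Mar 2032: 197 days at 1.75% → £2478000 × 1.75% × 197/366 = £23341.2705
Total = £29942.5000

£29942.50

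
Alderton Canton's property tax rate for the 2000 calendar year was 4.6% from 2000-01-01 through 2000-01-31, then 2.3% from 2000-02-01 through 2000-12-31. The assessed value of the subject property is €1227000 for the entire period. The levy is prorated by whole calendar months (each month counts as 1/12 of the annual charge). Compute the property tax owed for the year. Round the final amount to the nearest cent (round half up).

€30572.75

2000-01-01 to 2000-01-31: 1 month at 4.6% → €1227000 × 4.6% × 1/12 = €4703.5000
2000-02-01 to 2000-12-31: 11 months at 2.3% → €1227000 × 2.3% × 11/12 = €25869.2500
Total = €30572.7500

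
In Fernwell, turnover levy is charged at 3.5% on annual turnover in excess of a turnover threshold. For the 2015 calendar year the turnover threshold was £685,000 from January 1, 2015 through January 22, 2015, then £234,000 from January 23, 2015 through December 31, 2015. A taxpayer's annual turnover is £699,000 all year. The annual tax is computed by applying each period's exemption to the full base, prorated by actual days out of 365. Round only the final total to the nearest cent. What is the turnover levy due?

January 1 – January 22, 2015: 22 days, exemption £685,000 → (£699,000 − £685,000) × 3.5% × 22/365 = £29.5342
January 23 – December 31, 2015: 343 days, exemption £234,000 → (£699,000 − £234,000) × 3.5% × 343/365 = £15,294.0411
Total = £15,323.5753

£15,323.58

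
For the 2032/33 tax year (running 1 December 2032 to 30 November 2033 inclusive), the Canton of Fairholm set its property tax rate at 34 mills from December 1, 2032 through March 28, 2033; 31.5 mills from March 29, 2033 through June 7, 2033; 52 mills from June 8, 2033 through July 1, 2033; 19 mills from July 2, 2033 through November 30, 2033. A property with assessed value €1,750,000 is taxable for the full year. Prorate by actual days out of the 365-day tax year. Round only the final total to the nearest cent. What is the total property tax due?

December 1, 2032 – March 28, 2033: 118 days at 34 mills → €1,750,000 × 3.4% × 118/365 = €19,235.6164
March 29 – June 7, 2033: 71 days at 31.5 mills → €1,750,000 × 3.15% × 71/365 = €10,722.9452
June 8 – July 1, 2033: 24 days at 52 mills → €1,750,000 × 5.2% × 24/365 = €5,983.5616
July 2 – November 30, 2033: 152 days at 19 mills → €1,750,000 × 1.9% × 152/365 = €13,846.5753
Total = €49,788.6986

€49,788.70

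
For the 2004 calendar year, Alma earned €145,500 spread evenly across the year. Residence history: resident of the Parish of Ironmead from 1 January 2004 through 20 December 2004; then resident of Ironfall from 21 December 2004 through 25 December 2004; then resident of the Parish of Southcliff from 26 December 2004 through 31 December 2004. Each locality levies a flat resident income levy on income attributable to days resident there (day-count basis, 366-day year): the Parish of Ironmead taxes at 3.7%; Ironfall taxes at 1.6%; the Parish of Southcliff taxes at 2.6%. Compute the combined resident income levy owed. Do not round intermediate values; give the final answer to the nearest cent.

€5,315.52

The Parish of Ironmead, 1 January – 20 December 2004: 355 days → €145,500 × 3.7% × 355/366 = €5,221.7008
Ironfall, 21 December – 25 December 2004: 5 days → €145,500 × 1.6% × 5/366 = €31.8033
The Parish of Southcliff, 26 December – 31 December 2004: 6 days → €145,500 × 2.6% × 6/366 = €62.0164
Total = €5,315.5205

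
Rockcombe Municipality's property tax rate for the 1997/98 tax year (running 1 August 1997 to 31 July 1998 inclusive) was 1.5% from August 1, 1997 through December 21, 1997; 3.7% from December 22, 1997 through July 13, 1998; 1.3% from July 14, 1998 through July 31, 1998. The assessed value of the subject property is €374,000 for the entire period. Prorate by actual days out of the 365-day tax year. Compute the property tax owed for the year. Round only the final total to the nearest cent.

€10,171.78

August 1 – December 21, 1997: 143 days at 1.5% → €374,000 × 1.5% × 143/365 = €2,197.8904
December 22, 1997 – July 13, 1998: 204 days at 3.7% → €374,000 × 3.7% × 204/365 = €7,734.1151
July 14 – July 31, 1998: 18 days at 1.3% → €374,000 × 1.3% × 18/365 = €239.7699
Total = €10,171.7753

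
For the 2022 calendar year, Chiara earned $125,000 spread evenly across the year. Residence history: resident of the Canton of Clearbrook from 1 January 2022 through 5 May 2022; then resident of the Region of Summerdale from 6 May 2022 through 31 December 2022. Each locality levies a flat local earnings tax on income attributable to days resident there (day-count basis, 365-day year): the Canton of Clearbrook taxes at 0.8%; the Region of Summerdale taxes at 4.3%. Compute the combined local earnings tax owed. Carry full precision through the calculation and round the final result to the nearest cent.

The Canton of Clearbrook, 1 January – 5 May 2022: 125 days → $125,000 × 0.8% × 125/365 = $342.4658
The Region of Summerdale, 6 May – 31 December 2022: 240 days → $125,000 × 4.3% × 240/365 = $3,534.2466
Total = $3,876.7123

$3,876.71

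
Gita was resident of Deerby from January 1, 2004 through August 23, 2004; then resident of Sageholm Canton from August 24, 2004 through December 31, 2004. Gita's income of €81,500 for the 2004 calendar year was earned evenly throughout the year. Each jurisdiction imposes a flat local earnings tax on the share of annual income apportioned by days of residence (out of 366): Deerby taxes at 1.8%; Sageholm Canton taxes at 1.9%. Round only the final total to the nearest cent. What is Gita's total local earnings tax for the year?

€1,495.95

Deerby, January 1 – August 23, 2004: 236 days → €81,500 × 1.8% × 236/366 = €945.9344
Sageholm Canton, August 24 – December 31, 2004: 130 days → €81,500 × 1.9% × 130/366 = €550.0137
Total = €1,495.9481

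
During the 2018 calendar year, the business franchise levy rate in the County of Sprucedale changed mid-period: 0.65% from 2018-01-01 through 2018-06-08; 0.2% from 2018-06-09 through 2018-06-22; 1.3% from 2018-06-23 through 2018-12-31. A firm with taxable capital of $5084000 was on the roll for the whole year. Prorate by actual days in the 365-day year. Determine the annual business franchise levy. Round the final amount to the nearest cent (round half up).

2018-01-01 to 2018-06-08: 159 days at 0.65% → $5084000 × 0.65% × 159/365 = $14395.3808
2018-06-09 to 2018-06-22: 14 days at 0.2% → $5084000 × 0.2% × 14/365 = $390.0055
2018-06-23 to 2018-12-31: 192 days at 1.3% → $5084000 × 1.3% × 192/365 = $34766.2027
Total = $49551.5890

$49551.59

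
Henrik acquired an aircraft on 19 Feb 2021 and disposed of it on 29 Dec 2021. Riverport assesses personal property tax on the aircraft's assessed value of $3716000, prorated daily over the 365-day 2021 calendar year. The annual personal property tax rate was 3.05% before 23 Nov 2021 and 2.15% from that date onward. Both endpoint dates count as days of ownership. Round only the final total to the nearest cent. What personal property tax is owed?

$94111.52

19 Feb – 22 Nov 2021: 277 days at 3.05% → $3716000 × 3.05% × 277/365 = $86012.6740
23 Nov – 29 Dec 2021: 37 days at 2.15% → $3716000 × 2.15% × 37/365 = $8098.8438
Total = $94111.5178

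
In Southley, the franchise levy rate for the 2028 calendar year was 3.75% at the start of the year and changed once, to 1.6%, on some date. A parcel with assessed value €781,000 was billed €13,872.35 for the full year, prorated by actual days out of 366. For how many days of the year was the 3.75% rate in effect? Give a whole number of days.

30 days

Let d = days at the first rate; then 366 − d days at the second rate.
€781,000 × [3.75%·d + 1.6%·(366−d)] / 366 = €13,872.35
Solving gives d = 30, so the new rate took effect on 31 Jan 2028.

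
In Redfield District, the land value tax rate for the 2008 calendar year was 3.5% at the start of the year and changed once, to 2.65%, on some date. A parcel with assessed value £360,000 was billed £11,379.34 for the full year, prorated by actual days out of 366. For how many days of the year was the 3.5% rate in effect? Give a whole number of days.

220 days

Let d = days at the first rate; then 366 − d days at the second rate.
£360,000 × [3.5%·d + 2.65%·(366−d)] / 366 = £11,379.34
Solving gives d = 220, so the new rate took effect on 8 Aug 2008.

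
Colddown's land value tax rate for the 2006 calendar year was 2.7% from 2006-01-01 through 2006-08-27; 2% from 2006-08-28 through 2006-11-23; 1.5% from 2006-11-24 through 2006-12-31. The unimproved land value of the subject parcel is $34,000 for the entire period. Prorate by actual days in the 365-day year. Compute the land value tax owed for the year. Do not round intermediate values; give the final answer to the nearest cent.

2006-01-01 to 2006-08-27: 239 days at 2.7% → $34,000 × 2.7% × 239/365 = $601.1014
2006-08-28 to 2006-11-23: 88 days at 2% → $34,000 × 2% × 88/365 = $163.9452
2006-11-24 to 2006-12-31: 38 days at 1.5% → $34,000 × 1.5% × 38/365 = $53.0959
Total = $818.1425

$818.14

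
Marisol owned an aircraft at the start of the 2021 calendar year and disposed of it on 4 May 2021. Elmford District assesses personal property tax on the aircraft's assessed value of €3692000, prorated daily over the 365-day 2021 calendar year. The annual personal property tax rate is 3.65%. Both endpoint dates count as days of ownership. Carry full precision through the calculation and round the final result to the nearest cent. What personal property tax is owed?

Days held (1 January – 4 May 2021): 124 out of 365
Tax = €3692000 × 3.65% × 124/365 = €45780.8000

€45780.80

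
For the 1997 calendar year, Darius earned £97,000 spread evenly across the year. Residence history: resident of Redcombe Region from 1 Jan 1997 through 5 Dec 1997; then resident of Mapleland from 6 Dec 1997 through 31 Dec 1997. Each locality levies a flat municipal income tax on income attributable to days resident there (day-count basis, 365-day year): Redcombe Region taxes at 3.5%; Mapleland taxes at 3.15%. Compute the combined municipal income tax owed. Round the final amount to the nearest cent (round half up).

Redcombe Region, 1 Jan – 5 Dec 1997: 339 days → £97,000 × 3.5% × 339/365 = £3,153.1644
Mapleland, 6 Dec – 31 Dec 1997: 26 days → £97,000 × 3.15% × 26/365 = £217.6521
Total = £3,370.8164

£3,370.82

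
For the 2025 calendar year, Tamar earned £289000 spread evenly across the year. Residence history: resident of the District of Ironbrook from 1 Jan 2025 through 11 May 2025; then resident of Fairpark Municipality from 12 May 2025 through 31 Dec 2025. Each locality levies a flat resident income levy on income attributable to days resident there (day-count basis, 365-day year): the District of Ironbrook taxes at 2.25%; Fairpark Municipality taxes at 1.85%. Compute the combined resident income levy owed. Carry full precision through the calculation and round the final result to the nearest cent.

The District of Ironbrook, 1 Jan – 11 May 2025: 131 days → £289000 × 2.25% × 131/365 = £2333.7740
Fairpark Municipality, 12 May – 31 Dec 2025: 234 days → £289000 × 1.85% × 234/365 = £3427.6192
Total = £5761.3932

£5761.39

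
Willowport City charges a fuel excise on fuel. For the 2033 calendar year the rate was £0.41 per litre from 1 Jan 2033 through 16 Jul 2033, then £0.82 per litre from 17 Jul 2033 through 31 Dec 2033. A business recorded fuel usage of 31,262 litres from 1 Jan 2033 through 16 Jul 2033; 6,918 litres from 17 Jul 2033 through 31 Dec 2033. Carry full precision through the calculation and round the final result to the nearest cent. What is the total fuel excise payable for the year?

£18,490.18

1 Jan – 16 Jul 2033: 31,262 litres at £0.41/litre → £12,817.42
17 Jul – 31 Dec 2033: 6,918 litres at £0.82/litre → £5,672.76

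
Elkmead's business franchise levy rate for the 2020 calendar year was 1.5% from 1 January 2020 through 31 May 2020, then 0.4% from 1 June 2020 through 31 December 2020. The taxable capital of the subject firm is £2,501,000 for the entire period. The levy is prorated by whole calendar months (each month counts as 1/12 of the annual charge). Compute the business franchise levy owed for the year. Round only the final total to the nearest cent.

1 January – 31 May 2020: 5 months at 1.5% → £2,501,000 × 1.5% × 5/12 = £15,631.2500
1 June – 31 December 2020: 7 months at 0.4% → £2,501,000 × 0.4% × 7/12 = £5,835.6667
Total = £21,466.9167

£21,466.92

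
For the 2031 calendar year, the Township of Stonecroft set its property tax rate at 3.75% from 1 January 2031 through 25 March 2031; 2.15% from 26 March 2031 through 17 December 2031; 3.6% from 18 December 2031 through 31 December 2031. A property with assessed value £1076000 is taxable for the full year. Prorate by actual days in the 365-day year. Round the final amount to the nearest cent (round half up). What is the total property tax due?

1 January – 25 March 2031: 84 days at 3.75% → £1076000 × 3.75% × 84/365 = £9286.0274
26 March – 17 December 2031: 267 days at 2.15% → £1076000 × 2.15% × 267/365 = £16922.6795
18 December – 31 December 2031: 14 days at 3.6% → £1076000 × 3.6% × 14/365 = £1485.7644
Total = £27694.4712

£27694.47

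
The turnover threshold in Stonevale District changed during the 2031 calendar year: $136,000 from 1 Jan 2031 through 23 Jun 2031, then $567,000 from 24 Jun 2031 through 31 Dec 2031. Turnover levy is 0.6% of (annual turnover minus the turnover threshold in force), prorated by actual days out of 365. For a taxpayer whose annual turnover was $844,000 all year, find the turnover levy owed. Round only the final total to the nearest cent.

1 Jan – 23 Jun 2031: 174 days, exemption $136,000 → ($844,000 − $136,000) × 0.6% × 174/365 = $2,025.0740
24 Jun – 31 Dec 2031: 191 days, exemption $567,000 → ($844,000 − $567,000) × 0.6% × 191/365 = $869.7041
Total = $2,894.7781

$2,894.78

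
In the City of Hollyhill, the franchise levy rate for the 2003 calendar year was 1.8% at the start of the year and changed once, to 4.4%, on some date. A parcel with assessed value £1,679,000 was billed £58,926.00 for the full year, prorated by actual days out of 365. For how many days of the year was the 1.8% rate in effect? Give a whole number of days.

125 days

Let d = days at the first rate; then 365 − d days at the second rate.
£1,679,000 × [1.8%·d + 4.4%·(365−d)] / 365 = £58,926.00
Solving gives d = 125, so the new rate took effect on May 6, 2003.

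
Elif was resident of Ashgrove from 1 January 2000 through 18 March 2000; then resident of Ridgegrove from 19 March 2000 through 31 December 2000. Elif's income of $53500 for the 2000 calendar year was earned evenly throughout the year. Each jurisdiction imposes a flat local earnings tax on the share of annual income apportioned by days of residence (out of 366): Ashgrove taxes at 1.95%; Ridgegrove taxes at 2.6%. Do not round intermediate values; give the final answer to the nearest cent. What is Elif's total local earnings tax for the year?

Ashgrove, 1 January – 18 March 2000: 78 days → $53500 × 1.95% × 78/366 = $222.3320
Ridgegrove, 19 March – 31 December 2000: 288 days → $53500 × 2.6% × 288/366 = $1094.5574
Total = $1316.8893

$1316.89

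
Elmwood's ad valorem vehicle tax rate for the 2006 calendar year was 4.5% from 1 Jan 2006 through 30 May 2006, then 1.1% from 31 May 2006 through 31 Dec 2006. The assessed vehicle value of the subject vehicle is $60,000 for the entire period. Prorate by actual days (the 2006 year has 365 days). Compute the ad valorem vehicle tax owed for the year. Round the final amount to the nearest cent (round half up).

$1,498.36

1 Jan – 30 May 2006: 150 days at 4.5% → $60,000 × 4.5% × 150/365 = $1,109.5890
31 May – 31 Dec 2006: 215 days at 1.1% → $60,000 × 1.1% × 215/365 = $388.7671
Total = $1,498.3562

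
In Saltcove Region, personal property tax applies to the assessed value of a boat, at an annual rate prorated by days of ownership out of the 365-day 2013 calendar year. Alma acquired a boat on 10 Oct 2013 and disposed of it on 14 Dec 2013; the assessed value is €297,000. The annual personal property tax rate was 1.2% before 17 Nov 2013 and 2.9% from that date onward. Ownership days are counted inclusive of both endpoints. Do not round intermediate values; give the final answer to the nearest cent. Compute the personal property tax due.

€1,031.77

10 Oct – 16 Nov 2013: 38 days at 1.2% → €297,000 × 1.2% × 38/365 = €371.0466
17 Nov – 14 Dec 2013: 28 days at 2.9% → €297,000 × 2.9% × 28/365 = €660.7233
Total = €1,031.7699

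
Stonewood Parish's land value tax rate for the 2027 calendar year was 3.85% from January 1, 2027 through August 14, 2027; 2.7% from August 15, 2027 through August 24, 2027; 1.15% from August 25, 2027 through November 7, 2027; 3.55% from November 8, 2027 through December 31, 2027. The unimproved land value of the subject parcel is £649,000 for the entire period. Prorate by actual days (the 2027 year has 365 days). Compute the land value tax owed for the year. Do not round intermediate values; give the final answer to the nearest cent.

January 1 – August 14, 2027: 226 days at 3.85% → £649,000 × 3.85% × 226/365 = £15,471.0932
August 15 – August 24, 2027: 10 days at 2.7% → £649,000 × 2.7% × 10/365 = £480.0822
August 25 – November 7, 2027: 75 days at 1.15% → £649,000 × 1.15% × 75/365 = £1,533.5959
November 8 – December 31, 2027: 54 days at 3.55% → £649,000 × 3.55% × 54/365 = £3,408.5836
Total = £20,893.3548

£20,893.35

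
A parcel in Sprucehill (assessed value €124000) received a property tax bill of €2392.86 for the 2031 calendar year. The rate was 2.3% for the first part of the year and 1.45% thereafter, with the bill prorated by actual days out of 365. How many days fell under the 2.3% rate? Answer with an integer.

206 days

Let d = days at the first rate; then 365 − d days at the second rate.
€124000 × [2.3%·d + 1.45%·(365−d)] / 365 = €2392.86
Solving gives d = 206, so the new rate took effect on 26 Jul 2031.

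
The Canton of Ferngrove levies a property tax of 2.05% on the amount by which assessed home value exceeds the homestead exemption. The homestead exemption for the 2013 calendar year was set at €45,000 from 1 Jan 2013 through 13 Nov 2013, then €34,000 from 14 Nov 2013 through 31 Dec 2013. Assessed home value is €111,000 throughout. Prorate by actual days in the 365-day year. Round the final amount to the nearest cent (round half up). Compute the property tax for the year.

1 Jan – 13 Nov 2013: 317 days, exemption €45,000 → (€111,000 − €45,000) × 2.05% × 317/365 = €1,175.0712
14 Nov – 31 Dec 2013: 48 days, exemption €34,000 → (€111,000 − €34,000) × 2.05% × 48/365 = €207.5836
Total = €1,382.6548

€1,382.65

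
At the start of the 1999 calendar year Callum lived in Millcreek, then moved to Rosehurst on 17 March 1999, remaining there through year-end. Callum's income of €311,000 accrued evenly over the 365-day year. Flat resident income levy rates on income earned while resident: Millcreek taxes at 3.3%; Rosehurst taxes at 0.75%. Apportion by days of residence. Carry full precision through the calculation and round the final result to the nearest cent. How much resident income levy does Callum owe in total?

€3,962.05

Millcreek, 1 January – 16 March 1999: 75 days → €311,000 × 3.3% × 75/365 = €2,108.8356
Rosehurst, 17 March – 31 December 1999: 290 days → €311,000 × 0.75% × 290/365 = €1,853.2192
Total = €3,962.0548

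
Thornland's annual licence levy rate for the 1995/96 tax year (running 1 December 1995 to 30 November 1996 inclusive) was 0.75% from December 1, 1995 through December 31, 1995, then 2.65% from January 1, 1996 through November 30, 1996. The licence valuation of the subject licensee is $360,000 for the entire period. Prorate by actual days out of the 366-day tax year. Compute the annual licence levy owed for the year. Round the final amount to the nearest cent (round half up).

December 1 – December 31, 1995: 31 days at 0.75% → $360,000 × 0.75% × 31/366 = $228.6885
January 1 – November 30, 1996: 335 days at 2.65% → $360,000 × 2.65% × 335/366 = $8,731.9672
Total = $8,960.6557

$8,960.66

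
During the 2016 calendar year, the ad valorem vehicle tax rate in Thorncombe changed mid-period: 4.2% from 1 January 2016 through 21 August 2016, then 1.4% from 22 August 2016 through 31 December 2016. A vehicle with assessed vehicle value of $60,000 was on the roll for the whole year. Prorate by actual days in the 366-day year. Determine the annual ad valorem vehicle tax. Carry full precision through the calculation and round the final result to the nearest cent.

1 January – 21 August 2016: 234 days at 4.2% → $60,000 × 4.2% × 234/366 = $1,611.1475
22 August – 31 December 2016: 132 days at 1.4% → $60,000 × 1.4% × 132/366 = $302.9508
Total = $1,914.0984

$1,914.10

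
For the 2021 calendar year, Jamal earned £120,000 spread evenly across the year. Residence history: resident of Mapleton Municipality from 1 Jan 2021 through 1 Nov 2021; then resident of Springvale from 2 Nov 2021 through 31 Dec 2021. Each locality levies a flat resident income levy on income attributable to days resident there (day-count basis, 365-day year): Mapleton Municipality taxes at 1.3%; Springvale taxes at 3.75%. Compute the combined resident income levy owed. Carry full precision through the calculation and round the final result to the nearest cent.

£2,043.29

Mapleton Municipality, 1 Jan – 1 Nov 2021: 305 days → £120,000 × 1.3% × 305/365 = £1,303.5616
Springvale, 2 Nov – 31 Dec 2021: 60 days → £120,000 × 3.75% × 60/365 = £739.7260
Total = £2,043.2877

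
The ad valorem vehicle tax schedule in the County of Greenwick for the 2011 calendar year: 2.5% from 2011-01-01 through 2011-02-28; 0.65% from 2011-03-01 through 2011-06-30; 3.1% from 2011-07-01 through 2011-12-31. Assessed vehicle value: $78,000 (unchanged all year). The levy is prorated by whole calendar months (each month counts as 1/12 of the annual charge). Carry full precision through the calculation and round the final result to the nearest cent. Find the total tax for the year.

$1,703.00

2011-01-01 to 2011-02-28: 2 months at 2.5% → $78,000 × 2.5% × 2/12 = $325.0000
2011-03-01 to 2011-06-30: 4 months at 0.65% → $78,000 × 0.65% × 4/12 = $169.0000
2011-07-01 to 2011-12-31: 6 months at 3.1% → $78,000 × 3.1% × 6/12 = $1,209.0000
Total = $1,703.0000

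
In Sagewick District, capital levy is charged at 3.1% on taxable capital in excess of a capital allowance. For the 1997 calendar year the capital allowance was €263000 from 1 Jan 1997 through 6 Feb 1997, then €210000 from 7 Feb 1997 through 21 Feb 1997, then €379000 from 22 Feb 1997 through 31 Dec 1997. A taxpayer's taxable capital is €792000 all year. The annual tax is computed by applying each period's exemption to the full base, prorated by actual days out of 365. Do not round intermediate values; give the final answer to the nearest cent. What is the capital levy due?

€13382.83

1 Jan – 6 Feb 1997: 37 days, exemption €263000 → (€792000 − €263000) × 3.1% × 37/365 = €1662.3644
7 Feb – 21 Feb 1997: 15 days, exemption €210000 → (€792000 − €210000) × 3.1% × 15/365 = €741.4521
22 Feb – 31 Dec 1997: 313 days, exemption €379000 → (€792000 − €379000) × 3.1% × 313/365 = €10979.0110
Total = €13382.8274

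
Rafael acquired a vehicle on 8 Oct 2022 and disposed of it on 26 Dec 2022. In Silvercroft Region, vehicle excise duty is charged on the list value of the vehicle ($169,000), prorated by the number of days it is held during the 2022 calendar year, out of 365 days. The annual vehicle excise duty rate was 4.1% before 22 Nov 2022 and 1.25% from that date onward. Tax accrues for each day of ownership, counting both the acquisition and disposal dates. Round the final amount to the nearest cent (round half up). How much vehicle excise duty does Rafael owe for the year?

8 Oct – 21 Nov 2022: 45 days at 4.1% → $169,000 × 4.1% × 45/365 = $854.2603
22 Nov – 26 Dec 2022: 35 days at 1.25% → $169,000 × 1.25% × 35/365 = $202.5685
Total = $1,056.8288

$1,056.83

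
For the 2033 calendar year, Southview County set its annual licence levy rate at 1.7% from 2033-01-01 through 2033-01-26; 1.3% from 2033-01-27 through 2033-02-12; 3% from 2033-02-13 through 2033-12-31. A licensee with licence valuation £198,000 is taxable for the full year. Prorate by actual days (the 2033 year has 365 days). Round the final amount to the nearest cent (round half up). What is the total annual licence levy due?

2033-01-01 to 2033-01-26: 26 days at 1.7% → £198,000 × 1.7% × 26/365 = £239.7699
2033-01-27 to 2033-02-12: 17 days at 1.3% → £198,000 × 1.3% × 17/365 = £119.8849
2033-02-13 to 2033-12-31: 322 days at 3% → £198,000 × 3% × 322/365 = £5,240.2192
Total = £5,599.8740

£5,599.87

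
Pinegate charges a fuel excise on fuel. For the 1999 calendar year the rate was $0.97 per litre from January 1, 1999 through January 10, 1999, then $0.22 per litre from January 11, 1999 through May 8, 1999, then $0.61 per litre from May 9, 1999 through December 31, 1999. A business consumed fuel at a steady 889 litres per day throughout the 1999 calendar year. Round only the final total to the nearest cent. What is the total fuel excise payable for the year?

$160224.47

January 1 – January 10, 1999: 10 days × 889 litres/day = 8,890 litres at $0.97/litre → $8623.30
January 11 – May 8, 1999: 118 days × 889 litres/day = 104,902 litres at $0.22/litre → $23078.44
May 9 – December 31, 1999: 237 days × 889 litres/day = 210,693 litres at $0.61/litre → $128522.73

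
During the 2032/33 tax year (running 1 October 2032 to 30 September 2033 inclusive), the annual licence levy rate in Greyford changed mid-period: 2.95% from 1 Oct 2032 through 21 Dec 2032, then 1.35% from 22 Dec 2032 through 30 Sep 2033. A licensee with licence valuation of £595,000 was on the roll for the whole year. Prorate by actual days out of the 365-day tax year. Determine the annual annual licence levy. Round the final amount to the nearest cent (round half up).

£10,171.24

1 Oct – 21 Dec 2032: 82 days at 2.95% → £595,000 × 2.95% × 82/365 = £3,943.3014
22 Dec 2032 – 30 Sep 2033: 283 days at 1.35% → £595,000 × 1.35% × 283/365 = £6,227.9384
Total = £10,171.2397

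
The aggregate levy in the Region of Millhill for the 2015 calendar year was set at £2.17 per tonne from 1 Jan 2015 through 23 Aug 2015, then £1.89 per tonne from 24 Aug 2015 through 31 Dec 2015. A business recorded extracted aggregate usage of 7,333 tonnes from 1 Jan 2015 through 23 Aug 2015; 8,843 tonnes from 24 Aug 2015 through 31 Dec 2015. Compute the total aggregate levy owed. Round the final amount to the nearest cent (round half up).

£32,625.88

1 Jan – 23 Aug 2015: 7,333 tonnes at £2.17/tonne → £15,912.61
24 Aug – 31 Dec 2015: 8,843 tonnes at £1.89/tonne → £16,713.27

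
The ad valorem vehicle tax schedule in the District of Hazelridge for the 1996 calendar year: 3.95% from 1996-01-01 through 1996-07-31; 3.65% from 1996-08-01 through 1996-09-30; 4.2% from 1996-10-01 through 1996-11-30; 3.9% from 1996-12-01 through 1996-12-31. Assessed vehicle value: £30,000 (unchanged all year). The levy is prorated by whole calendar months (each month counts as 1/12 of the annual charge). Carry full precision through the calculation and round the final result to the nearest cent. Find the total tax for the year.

£1,181.25

1996-01-01 to 1996-07-31: 7 months at 3.95% → £30,000 × 3.95% × 7/12 = £691.2500
1996-08-01 to 1996-09-30: 2 months at 3.65% → £30,000 × 3.65% × 2/12 = £182.5000
1996-10-01 to 1996-11-30: 2 months at 4.2% → £30,000 × 4.2% × 2/12 = £210.0000
1996-12-01 to 1996-12-31: 1 month at 3.9% → £30,000 × 3.9% × 1/12 = £97.5000
Total = £1,181.2500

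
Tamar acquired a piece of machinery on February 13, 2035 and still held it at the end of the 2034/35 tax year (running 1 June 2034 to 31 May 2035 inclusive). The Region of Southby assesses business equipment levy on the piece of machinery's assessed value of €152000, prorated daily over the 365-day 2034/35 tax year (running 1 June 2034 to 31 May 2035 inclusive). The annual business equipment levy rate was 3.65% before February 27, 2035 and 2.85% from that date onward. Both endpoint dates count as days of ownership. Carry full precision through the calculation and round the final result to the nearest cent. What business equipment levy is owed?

€1328.44

February 13 – February 26, 2035: 14 days at 3.65% → €152000 × 3.65% × 14/365 = €212.8000
February 27 – May 31, 2035: 94 days at 2.85% → €152000 × 2.85% × 94/365 = €1115.6384
Total = €1328.4384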